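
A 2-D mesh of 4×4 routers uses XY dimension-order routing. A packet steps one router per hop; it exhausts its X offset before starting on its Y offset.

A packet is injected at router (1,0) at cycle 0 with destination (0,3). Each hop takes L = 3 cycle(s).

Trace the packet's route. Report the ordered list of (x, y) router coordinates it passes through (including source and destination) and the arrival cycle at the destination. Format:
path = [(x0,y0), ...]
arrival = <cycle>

t=0: at (1,0)
t=3: at (0,0) after W
t=6: at (0,1) after N
t=9: at (0,2) after N
t=12: at (0,3) after N

path = [(1,0), (0,0), (0,1), (0,2), (0,3)]
arrival = 12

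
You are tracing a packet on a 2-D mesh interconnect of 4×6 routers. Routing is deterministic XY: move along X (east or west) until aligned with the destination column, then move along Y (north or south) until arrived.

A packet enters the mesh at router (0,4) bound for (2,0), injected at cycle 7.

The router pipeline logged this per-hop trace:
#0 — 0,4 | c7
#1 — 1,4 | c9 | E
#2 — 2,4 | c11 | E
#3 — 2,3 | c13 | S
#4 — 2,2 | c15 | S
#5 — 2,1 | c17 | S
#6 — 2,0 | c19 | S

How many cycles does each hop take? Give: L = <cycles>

From hop 0 (7) to hop 1 (9): +2 cycles.
One hop costs L cycles, so L = 2.

L = 2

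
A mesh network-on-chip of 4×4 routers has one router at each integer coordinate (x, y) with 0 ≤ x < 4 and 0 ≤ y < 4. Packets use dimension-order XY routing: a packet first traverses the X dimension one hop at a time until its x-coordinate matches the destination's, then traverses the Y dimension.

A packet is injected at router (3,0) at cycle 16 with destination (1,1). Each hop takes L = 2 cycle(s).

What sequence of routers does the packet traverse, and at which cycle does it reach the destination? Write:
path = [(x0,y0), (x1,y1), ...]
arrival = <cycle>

path = [(3,0), (2,0), (1,0), (1,1)]
arrival = 22

[0] x=3 y=0 t=16
[1] x=2 y=0 t=18 →W
[2] x=1 y=0 t=20 →W
[3] x=1 y=1 t=22 →N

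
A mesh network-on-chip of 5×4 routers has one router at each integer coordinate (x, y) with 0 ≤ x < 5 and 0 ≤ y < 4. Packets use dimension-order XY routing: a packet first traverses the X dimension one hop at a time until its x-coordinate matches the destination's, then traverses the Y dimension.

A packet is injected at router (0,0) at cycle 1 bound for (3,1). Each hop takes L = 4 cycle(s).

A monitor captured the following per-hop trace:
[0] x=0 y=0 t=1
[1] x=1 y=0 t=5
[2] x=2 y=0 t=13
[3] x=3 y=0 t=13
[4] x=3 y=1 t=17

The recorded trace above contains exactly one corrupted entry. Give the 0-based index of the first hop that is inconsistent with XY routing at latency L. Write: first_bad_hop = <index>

check 1→ d=(1,0) cyc+4: ok
check 2→ d=(1,0) cyc+8: BAD: Δcyc=8≠L

first_bad_hop = 2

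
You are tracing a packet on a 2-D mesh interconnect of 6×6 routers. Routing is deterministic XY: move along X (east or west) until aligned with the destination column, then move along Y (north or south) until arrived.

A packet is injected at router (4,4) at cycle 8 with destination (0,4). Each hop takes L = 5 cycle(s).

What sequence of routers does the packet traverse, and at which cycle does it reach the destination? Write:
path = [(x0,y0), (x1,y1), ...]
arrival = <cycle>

path = [(4,4), (3,4), (2,4), (1,4), (0,4)]
arrival = 28

  0. router=(4,4) cycle=8 (inject)
  1. router=(3,4) cycle=13 dir=W
  2. router=(2,4) cycle=18 dir=W
  3. router=(1,4) cycle=23 dir=W
  4. router=(0,4) cycle=28 dir=W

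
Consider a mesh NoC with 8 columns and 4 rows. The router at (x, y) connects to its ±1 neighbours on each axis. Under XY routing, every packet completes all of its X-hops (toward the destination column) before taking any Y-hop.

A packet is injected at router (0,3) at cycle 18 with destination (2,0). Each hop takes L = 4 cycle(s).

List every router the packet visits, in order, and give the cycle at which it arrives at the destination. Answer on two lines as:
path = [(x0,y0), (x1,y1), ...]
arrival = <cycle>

path = [(0,3), (1,3), (2,3), (2,2), (2,1), (2,0)]
arrival = 38

[0] x=0 y=3 t=18
[1] x=1 y=3 t=22 →E
[2] x=2 y=3 t=26 →E
[3] x=2 y=2 t=30 →S
[4] x=2 y=1 t=34 →S
[5] x=2 y=0 t=38 →S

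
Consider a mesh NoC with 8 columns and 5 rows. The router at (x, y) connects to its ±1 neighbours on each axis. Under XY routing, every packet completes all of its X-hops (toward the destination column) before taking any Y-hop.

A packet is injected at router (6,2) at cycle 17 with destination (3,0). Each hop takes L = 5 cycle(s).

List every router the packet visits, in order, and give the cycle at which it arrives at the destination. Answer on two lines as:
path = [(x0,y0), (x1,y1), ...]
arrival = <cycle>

  0. router=(6,2) cycle=17 (inject)
  1. router=(5,2) cycle=22 dir=W
  2. router=(4,2) cycle=27 dir=W
  3. router=(3,2) cycle=32 dir=W
  4. router=(3,1) cycle=37 dir=S
  5. router=(3,0) cycle=42 dir=S

path = [(6,2), (5,2), (4,2), (3,2), (3,1), (3,0)]
arrival = 42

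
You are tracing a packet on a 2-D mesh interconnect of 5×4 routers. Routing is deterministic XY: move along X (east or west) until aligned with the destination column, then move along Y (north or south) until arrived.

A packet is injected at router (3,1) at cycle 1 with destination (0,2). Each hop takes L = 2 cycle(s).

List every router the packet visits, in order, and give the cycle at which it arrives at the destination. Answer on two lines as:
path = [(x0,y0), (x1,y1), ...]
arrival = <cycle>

path = [(3,1), (2,1), (1,1), (0,1), (0,2)]
arrival = 9

[0] x=3 y=1 t=1
[1] x=2 y=1 t=3 →W
[2] x=1 y=1 t=5 →W
[3] x=0 y=1 t=7 →W
[4] x=0 y=2 t=9 →N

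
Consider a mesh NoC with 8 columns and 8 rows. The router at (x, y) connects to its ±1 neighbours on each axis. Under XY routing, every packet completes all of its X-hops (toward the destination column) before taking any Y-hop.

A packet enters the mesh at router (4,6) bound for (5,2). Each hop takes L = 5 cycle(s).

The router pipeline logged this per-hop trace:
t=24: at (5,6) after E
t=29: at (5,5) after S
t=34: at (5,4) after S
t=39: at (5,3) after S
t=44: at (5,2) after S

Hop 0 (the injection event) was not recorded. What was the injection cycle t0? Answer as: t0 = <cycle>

t0 = 19

At hop 1 the cycle is 24; in general cyc_k = t0 + kL.
Therefore t0 = 24 − L = 19.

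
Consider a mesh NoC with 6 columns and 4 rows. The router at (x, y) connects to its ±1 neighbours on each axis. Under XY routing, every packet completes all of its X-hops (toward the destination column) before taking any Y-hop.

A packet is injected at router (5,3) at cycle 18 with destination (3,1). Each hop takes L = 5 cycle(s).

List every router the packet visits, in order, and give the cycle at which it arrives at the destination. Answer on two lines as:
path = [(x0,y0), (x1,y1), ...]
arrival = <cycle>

[0] x=5 y=3 t=18
[1] x=4 y=3 t=23 →W
[2] x=3 y=3 t=28 →W
[3] x=3 y=2 t=33 →S
[4] x=3 y=1 t=38 →S

path = [(5,3), (4,3), (3,3), (3,2), (3,1)]
arrival = 38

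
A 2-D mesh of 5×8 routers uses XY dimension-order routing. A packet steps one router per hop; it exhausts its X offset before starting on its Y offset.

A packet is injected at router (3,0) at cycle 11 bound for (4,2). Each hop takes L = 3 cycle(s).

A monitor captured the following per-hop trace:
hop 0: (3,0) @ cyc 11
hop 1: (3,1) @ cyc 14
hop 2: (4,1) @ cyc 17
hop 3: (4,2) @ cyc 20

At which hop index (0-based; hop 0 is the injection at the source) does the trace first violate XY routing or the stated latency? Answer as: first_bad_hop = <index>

first_bad_hop = 1

hop 1: step (+0,+1), +3 cyc — BAD: Y-move but x=3≠4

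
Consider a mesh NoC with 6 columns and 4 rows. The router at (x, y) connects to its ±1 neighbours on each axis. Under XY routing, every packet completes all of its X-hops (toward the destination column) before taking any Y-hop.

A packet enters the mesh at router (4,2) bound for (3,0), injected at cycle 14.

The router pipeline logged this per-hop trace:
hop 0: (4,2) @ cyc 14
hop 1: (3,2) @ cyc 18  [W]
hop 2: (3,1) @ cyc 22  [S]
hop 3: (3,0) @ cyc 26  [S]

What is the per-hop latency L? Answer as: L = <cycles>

cyc[1] − cyc[0] = 18 − 14 = 4.
Each hop adds L, hence L = 4.

L = 4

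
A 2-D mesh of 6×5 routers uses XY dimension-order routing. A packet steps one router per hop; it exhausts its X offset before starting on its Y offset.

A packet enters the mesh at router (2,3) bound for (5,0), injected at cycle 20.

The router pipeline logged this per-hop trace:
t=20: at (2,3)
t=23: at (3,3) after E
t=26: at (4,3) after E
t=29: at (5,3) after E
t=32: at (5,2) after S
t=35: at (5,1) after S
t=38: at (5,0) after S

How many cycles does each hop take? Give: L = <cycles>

Δcyc across hop 0→1: 23 − 20 = 3.
Each hop adds L, hence L = 3.

L = 3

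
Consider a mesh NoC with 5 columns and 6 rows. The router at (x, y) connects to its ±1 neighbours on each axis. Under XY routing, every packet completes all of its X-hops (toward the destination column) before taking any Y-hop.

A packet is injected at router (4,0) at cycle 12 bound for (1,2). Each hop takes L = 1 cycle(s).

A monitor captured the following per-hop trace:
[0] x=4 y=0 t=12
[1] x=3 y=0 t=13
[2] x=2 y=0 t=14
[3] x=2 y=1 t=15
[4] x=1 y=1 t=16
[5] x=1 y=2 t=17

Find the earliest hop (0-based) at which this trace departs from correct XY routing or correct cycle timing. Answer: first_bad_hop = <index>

first_bad_hop = 3

hop 1: step (-1,+0), +1 cyc — ok
hop 2: step (-1,+0), +1 cyc — ok
hop 3: step (+0,+1), +1 cyc — BAD: Y-move but x=2≠1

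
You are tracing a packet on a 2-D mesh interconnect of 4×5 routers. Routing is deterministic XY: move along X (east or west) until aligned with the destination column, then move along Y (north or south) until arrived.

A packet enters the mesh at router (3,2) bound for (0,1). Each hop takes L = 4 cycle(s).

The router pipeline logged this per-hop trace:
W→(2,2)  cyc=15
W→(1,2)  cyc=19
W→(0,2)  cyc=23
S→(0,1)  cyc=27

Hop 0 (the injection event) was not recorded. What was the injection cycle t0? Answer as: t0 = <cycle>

t0 = 11

Hop 1 reached at cycle 15; hop k is at t0 + k·L.
Subtract one hop: t0 = 15 − 4 = 11.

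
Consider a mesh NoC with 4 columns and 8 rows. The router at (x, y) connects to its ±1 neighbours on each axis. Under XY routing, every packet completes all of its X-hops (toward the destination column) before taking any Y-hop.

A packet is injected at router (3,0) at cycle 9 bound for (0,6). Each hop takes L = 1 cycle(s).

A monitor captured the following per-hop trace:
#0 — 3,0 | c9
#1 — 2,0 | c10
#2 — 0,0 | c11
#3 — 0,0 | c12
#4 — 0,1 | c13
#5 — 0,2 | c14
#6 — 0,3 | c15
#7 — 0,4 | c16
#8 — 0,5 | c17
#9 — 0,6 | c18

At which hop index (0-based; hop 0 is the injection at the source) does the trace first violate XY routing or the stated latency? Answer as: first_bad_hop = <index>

first_bad_hop = 2

check 1→ d=(-1,0) cyc+1: ok
check 2→ d=(-2,0) cyc+1: BAD: non-unit step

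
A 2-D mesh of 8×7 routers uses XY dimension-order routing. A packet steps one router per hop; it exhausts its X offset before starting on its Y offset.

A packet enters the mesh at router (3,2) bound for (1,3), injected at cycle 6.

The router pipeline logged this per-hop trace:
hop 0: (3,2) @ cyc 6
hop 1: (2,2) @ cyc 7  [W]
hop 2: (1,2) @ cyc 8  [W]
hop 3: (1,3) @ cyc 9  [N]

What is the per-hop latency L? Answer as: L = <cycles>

L = 1

cyc[1] − cyc[0] = 7 − 6 = 1.
Each hop adds L, hence L = 1.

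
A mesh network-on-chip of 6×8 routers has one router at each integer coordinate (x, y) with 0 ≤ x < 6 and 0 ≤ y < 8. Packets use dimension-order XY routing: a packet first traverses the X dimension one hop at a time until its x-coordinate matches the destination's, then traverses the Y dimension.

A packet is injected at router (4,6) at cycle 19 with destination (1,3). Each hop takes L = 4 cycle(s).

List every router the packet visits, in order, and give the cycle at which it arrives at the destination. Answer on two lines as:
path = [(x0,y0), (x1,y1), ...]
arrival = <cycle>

hop 0: (4,6) @ cyc 19
hop 1: (3,6) @ cyc 23  [W]
hop 2: (2,6) @ cyc 27  [W]
hop 3: (1,6) @ cyc 31  [W]
hop 4: (1,5) @ cyc 35  [S]
hop 5: (1,4) @ cyc 39  [S]
hop 6: (1,3) @ cyc 43  [S]

path = [(4,6), (3,6), (2,6), (1,6), (1,5), (1,4), (1,3)]
arrival = 43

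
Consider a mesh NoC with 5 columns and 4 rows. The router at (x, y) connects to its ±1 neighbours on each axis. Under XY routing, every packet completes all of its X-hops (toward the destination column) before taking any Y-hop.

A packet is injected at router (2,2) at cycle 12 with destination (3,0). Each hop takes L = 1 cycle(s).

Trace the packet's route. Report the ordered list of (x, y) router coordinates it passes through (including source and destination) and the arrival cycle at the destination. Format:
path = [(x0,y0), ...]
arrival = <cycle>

path = [(2,2), (3,2), (3,1), (3,0)]
arrival = 15

  0. router=(2,2) cycle=12 (inject)
  1. router=(3,2) cycle=13 dir=E
  2. router=(3,1) cycle=14 dir=S
  3. router=(3,0) cycle=15 dir=S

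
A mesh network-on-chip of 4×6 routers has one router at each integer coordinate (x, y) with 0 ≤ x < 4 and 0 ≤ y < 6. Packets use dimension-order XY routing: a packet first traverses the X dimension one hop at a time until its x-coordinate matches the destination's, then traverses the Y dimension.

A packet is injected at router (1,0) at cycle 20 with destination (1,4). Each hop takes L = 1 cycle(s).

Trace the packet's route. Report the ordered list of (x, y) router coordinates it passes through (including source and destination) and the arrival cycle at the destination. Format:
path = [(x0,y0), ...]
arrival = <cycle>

path = [(1,0), (1,1), (1,2), (1,3), (1,4)]
arrival = 24

#0 — 1,0 | c20
#1 — 1,1 | c21 | N
#2 — 1,2 | c22 | N
#3 — 1,3 | c23 | N
#4 — 1,4 | c24 | N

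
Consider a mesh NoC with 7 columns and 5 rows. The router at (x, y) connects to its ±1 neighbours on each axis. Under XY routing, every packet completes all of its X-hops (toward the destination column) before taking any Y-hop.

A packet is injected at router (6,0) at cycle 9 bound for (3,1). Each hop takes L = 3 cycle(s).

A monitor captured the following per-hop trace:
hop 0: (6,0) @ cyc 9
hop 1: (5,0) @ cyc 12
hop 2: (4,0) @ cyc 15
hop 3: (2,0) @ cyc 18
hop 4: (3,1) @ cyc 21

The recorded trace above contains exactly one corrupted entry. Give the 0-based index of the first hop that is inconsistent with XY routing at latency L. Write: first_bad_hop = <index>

first_bad_hop = 3

  1: Δx=-1 Δy=+0 Δt=3 [ok]
  2: Δx=-1 Δy=+0 Δt=3 [ok]
  3: Δx=-2 Δy=+0 Δt=3 [BAD: non-unit step]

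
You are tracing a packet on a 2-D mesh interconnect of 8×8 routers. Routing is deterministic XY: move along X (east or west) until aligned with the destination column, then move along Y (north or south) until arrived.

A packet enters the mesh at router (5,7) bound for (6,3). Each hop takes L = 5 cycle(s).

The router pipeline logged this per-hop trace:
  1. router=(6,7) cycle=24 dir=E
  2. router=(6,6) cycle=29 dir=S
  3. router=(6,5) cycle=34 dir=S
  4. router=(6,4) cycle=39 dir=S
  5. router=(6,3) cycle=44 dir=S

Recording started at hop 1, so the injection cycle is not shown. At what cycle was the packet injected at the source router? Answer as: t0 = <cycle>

t0 = 19

Hop 1 reached at cycle 24; hop k is at t0 + k·L.
t0 = cyc[1] − L = 24 − 5 = 19.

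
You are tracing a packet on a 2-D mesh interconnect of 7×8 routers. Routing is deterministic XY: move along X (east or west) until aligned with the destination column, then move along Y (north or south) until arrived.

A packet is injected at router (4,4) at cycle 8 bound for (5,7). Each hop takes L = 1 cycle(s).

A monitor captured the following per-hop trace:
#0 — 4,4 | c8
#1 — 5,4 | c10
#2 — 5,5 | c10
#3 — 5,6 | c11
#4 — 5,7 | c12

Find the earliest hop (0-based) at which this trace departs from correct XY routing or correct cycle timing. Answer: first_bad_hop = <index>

first_bad_hop = 1

  1: Δx=+1 Δy=+0 Δt=2 [BAD: Δcyc=2≠L]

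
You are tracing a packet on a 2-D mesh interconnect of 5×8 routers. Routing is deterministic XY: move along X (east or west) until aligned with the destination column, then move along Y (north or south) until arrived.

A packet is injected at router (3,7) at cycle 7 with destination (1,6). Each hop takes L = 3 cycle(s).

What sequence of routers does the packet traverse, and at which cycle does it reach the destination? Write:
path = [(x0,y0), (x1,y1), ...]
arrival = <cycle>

t=7: at (3,7)
t=10: at (2,7) after W
t=13: at (1,7) after W
t=16: at (1,6) after S

path = [(3,7), (2,7), (1,7), (1,6)]
arrival = 16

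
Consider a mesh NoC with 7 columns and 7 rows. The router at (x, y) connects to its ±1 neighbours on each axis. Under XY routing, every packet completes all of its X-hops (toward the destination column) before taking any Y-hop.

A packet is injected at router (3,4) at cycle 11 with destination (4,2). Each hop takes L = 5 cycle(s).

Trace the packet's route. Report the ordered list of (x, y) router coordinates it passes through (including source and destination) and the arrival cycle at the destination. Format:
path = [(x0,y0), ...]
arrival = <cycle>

path = [(3,4), (4,4), (4,3), (4,2)]
arrival = 26

[0] x=3 y=4 t=11
[1] x=4 y=4 t=16 →E
[2] x=4 y=3 t=21 →S
[3] x=4 y=2 t=26 →S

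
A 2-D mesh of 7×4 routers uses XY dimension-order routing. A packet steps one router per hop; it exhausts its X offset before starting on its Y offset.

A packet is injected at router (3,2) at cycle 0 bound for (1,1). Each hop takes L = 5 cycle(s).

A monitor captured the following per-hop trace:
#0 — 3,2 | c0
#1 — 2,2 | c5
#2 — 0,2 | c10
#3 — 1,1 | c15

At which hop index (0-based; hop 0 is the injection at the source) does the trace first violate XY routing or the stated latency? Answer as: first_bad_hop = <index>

hop 1: step (-1,+0), +5 cyc — ok
hop 2: step (-2,+0), +5 cyc — BAD: non-unit step

first_bad_hop = 2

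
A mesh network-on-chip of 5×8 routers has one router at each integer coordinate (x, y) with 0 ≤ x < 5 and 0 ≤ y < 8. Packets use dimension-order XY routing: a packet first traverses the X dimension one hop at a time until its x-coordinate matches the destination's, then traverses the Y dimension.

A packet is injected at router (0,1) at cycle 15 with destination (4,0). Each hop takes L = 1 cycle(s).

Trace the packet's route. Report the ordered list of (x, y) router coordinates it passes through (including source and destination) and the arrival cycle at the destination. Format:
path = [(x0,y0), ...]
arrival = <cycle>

path = [(0,1), (1,1), (2,1), (3,1), (4,1), (4,0)]
arrival = 20

#0 — 0,1 | c15
#1 — 1,1 | c16 | E
#2 — 2,1 | c17 | E
#3 — 3,1 | c18 | E
#4 — 4,1 | c19 | E
#5 — 4,0 | c20 | S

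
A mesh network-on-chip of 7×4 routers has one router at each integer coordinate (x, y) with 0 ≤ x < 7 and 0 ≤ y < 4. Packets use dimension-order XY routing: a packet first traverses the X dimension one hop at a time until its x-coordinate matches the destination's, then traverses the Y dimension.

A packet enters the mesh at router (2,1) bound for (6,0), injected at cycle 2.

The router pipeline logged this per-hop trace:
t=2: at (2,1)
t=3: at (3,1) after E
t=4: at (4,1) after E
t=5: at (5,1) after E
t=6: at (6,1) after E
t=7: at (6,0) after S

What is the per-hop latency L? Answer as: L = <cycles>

cyc[1] − cyc[0] = 3 − 2 = 1.
Each hop adds L, hence L = 1.

L = 1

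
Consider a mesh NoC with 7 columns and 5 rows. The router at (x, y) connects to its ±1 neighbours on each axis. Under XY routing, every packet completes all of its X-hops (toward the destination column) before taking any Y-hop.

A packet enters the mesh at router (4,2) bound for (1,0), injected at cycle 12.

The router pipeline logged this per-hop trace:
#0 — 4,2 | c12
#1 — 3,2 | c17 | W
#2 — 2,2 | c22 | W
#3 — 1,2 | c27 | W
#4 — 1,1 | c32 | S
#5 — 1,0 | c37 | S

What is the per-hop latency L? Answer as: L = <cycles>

L = 5

Between hops 0 and 1 the cycle counter advances 17 − 12 = 5.
One hop costs L cycles, so L = 5.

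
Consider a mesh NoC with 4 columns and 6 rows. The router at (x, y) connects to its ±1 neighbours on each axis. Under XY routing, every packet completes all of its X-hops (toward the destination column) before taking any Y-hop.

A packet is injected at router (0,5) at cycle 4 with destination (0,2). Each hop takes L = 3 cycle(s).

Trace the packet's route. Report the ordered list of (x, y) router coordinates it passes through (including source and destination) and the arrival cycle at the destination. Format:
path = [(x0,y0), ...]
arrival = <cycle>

hop 0: (0,5) @ cyc 4
hop 1: (0,4) @ cyc 7  [S]
hop 2: (0,3) @ cyc 10  [S]
hop 3: (0,2) @ cyc 13  [S]

path = [(0,5), (0,4), (0,3), (0,2)]
arrival = 13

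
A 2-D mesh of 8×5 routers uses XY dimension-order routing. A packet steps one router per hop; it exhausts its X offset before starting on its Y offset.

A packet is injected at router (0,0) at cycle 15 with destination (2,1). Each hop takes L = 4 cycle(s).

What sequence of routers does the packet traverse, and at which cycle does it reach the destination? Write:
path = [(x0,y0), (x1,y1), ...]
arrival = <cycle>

[0] x=0 y=0 t=15
[1] x=1 y=0 t=19 →E
[2] x=2 y=0 t=23 →E
[3] x=2 y=1 t=27 →N

path = [(0,0), (1,0), (2,0), (2,1)]
arrival = 27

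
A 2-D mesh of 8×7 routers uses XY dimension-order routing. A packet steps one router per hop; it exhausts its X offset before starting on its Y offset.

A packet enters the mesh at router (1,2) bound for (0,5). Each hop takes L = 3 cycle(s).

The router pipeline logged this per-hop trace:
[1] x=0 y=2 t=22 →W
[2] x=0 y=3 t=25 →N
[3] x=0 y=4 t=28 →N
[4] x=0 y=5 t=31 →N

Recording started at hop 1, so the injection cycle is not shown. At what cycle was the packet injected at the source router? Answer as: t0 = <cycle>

The first recorded entry is hop 1 at cycle 22.
So t0 = 22 − 1·3 = 19.

t0 = 19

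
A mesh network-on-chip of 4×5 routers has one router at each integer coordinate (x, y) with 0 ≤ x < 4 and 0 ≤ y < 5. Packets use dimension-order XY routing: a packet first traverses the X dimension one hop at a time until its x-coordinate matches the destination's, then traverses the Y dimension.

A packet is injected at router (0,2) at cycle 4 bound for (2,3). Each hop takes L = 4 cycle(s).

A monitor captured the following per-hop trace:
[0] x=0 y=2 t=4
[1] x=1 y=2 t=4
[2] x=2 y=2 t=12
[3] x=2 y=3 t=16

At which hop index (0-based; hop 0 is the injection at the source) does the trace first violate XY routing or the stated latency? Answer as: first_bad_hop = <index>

hop 1: step (+1,+0), +0 cyc — BAD: Δcyc=0≠L

first_bad_hop = 1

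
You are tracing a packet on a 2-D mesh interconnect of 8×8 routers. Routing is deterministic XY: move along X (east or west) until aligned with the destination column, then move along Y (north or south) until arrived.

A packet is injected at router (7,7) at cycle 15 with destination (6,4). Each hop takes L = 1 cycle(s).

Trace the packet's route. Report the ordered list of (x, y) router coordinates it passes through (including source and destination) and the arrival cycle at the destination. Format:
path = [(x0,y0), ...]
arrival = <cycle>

src (7,7)  cyc=15
W→(6,7)  cyc=16
S→(6,6)  cyc=17
S→(6,5)  cyc=18
S→(6,4)  cyc=19

path = [(7,7), (6,7), (6,6), (6,5), (6,4)]
arrival = 19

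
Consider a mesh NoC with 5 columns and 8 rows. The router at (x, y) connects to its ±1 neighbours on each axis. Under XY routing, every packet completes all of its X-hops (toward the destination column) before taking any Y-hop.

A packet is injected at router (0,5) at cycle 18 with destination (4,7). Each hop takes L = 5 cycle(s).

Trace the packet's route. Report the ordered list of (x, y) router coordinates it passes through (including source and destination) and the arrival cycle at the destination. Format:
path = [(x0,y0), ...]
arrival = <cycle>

t=18: at (0,5)
t=23: at (1,5) after E
t=28: at (2,5) after E
t=33: at (3,5) after E
t=38: at (4,5) after E
t=43: at (4,6) after N
t=48: at (4,7) after N

path = [(0,5), (1,5), (2,5), (3,5), (4,5), (4,6), (4,7)]
arrival = 48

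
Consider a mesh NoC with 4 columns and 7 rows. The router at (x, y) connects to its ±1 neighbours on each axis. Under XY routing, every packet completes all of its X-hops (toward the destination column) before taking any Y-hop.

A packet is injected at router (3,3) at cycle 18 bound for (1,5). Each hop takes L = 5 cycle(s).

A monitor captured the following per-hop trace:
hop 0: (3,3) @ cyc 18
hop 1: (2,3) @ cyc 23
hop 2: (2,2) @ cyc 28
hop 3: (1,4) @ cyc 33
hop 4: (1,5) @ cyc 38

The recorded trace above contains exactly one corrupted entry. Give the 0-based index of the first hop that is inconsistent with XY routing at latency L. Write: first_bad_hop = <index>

first_bad_hop = 2

  1: Δx=-1 Δy=+0 Δt=5 [ok]
  2: Δx=+0 Δy=-1 Δt=5 [BAD: Y-move but x=2≠1]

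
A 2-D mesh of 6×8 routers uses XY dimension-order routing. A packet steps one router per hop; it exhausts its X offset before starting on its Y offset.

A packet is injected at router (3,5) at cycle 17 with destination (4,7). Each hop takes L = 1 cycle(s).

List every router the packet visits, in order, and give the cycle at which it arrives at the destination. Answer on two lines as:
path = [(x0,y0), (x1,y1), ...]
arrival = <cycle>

  0. router=(3,5) cycle=17 (inject)
  1. router=(4,5) cycle=18 dir=E
  2. router=(4,6) cycle=19 dir=N
  3. router=(4,7) cycle=20 dir=N

path = [(3,5), (4,5), (4,6), (4,7)]
arrival = 20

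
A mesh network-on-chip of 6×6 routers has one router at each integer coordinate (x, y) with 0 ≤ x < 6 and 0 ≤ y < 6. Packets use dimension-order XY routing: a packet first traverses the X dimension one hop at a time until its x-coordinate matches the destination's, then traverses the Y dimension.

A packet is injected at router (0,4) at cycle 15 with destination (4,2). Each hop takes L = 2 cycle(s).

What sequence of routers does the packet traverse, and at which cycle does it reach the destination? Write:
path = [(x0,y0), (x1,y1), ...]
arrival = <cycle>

[0] x=0 y=4 t=15
[1] x=1 y=4 t=17 →E
[2] x=2 y=4 t=19 →E
[3] x=3 y=4 t=21 →E
[4] x=4 y=4 t=23 →E
[5] x=4 y=3 t=25 →S
[6] x=4 y=2 t=27 →S

path = [(0,4), (1,4), (2,4), (3,4), (4,4), (4,3), (4,2)]
arrival = 27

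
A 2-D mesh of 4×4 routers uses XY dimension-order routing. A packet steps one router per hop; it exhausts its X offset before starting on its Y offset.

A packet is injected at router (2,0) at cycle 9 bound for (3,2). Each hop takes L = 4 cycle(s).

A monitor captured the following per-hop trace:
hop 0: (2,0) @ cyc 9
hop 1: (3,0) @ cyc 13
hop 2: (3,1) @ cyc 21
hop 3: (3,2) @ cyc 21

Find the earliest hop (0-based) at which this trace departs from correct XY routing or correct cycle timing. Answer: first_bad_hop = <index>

hop 1: step (+1,+0), +4 cyc — ok
hop 2: step (+0,+1), +8 cyc — BAD: Δcyc=8≠L

first_bad_hop = 2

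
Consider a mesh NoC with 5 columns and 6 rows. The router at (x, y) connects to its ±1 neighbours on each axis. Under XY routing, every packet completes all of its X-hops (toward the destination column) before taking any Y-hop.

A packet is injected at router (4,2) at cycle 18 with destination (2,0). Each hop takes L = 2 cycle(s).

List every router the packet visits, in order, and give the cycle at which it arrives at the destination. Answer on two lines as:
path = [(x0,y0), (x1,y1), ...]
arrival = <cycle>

path = [(4,2), (3,2), (2,2), (2,1), (2,0)]
arrival = 26

  0. router=(4,2) cycle=18 (inject)
  1. router=(3,2) cycle=20 dir=W
  2. router=(2,2) cycle=22 dir=W
  3. router=(2,1) cycle=24 dir=S
  4. router=(2,0) cycle=26 dir=S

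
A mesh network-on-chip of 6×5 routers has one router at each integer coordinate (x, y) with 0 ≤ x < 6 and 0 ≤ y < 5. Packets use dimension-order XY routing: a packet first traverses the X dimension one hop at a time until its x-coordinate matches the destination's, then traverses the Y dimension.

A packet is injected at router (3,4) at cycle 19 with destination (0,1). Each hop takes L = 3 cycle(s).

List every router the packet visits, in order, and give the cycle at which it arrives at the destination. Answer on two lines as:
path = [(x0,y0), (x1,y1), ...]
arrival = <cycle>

path = [(3,4), (2,4), (1,4), (0,4), (0,3), (0,2), (0,1)]
arrival = 37

src (3,4)  cyc=19
W→(2,4)  cyc=22
W→(1,4)  cyc=25
W→(0,4)  cyc=28
S→(0,3)  cyc=31
S→(0,2)  cyc=34
S→(0,1)  cyc=37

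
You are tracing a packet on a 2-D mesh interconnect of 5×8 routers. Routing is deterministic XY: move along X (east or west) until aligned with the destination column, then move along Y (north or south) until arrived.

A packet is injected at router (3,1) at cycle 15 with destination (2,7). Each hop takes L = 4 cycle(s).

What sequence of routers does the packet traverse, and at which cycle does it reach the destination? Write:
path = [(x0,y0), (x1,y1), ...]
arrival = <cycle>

path = [(3,1), (2,1), (2,2), (2,3), (2,4), (2,5), (2,6), (2,7)]
arrival = 43

t=15: at (3,1)
t=19: at (2,1) after W
t=23: at (2,2) after N
t=27: at (2,3) after N
t=31: at (2,4) after N
t=35: at (2,5) after N
t=39: at (2,6) after N
t=43: at (2,7) after N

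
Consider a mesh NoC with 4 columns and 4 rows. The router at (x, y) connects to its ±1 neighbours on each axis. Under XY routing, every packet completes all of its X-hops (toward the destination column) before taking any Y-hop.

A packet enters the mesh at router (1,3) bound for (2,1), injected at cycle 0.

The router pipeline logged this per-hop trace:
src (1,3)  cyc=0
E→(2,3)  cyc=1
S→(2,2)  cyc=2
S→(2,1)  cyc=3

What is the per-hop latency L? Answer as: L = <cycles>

Δcyc across hop 0→1: 1 − 0 = 1.
One hop costs L cycles, so L = 1.

L = 1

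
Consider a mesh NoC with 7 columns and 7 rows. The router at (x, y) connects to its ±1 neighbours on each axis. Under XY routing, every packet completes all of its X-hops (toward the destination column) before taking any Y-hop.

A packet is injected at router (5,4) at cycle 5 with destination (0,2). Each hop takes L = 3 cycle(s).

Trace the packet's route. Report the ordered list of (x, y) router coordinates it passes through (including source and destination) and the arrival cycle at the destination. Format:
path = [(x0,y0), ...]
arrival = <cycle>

path = [(5,4), (4,4), (3,4), (2,4), (1,4), (0,4), (0,3), (0,2)]
arrival = 26

t=5: at (5,4)
t=8: at (4,4) after W
t=11: at (3,4) after W
t=14: at (2,4) after W
t=17: at (1,4) after W
t=20: at (0,4) after W
t=23: at (0,3) after S
t=26: at (0,2) after S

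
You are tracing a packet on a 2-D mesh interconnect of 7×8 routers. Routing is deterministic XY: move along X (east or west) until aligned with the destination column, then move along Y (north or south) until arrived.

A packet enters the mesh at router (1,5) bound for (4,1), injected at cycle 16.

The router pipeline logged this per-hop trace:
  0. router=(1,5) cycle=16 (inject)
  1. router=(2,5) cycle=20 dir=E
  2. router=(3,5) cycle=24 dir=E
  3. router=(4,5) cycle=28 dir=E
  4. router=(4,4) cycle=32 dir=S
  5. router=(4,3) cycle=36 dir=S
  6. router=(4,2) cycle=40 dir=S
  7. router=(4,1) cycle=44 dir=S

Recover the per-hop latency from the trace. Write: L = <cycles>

L = 4

Δcyc across hop 0→1: 20 − 16 = 4.
Per-hop latency L = Δcyc = 4.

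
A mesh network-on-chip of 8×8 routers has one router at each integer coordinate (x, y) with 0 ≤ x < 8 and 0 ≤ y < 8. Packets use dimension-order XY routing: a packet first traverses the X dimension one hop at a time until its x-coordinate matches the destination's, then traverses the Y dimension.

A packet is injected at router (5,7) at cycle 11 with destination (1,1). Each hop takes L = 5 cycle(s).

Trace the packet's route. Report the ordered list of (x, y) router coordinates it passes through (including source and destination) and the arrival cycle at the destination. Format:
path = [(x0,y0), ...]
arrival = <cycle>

path = [(5,7), (4,7), (3,7), (2,7), (1,7), (1,6), (1,5), (1,4), (1,3), (1,2), (1,1)]
arrival = 61

[0] x=5 y=7 t=11
[1] x=4 y=7 t=16 →W
[2] x=3 y=7 t=21 →W
[3] x=2 y=7 t=26 →W
[4] x=1 y=7 t=31 →W
[5] x=1 y=6 t=36 →S
[6] x=1 y=5 t=41 →S
[7] x=1 y=4 t=46 →S
[8] x=1 y=3 t=51 →S
[9] x=1 y=2 t=56 →S
[10] x=1 y=1 t=61 →S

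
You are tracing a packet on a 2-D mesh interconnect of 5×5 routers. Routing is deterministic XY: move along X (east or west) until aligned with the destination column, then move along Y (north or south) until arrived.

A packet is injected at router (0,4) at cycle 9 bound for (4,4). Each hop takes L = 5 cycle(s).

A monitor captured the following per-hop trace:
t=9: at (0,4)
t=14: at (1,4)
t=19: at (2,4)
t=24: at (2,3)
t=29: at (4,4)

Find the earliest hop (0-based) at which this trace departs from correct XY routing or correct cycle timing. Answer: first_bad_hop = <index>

first_bad_hop = 3

  1: Δx=+1 Δy=+0 Δt=5 [ok]
  2: Δx=+1 Δy=+0 Δt=5 [ok]
  3: Δx=+0 Δy=-1 Δt=5 [BAD: Y-move but x=2≠4]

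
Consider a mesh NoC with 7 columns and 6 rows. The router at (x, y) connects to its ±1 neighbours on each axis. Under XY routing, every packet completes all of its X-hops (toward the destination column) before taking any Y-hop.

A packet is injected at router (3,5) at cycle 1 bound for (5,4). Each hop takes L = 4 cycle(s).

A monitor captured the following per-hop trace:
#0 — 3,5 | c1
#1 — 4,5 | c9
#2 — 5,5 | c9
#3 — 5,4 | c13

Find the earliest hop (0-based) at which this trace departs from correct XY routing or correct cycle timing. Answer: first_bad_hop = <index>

hop 1: step (+1,+0), +8 cyc — BAD: Δcyc=8≠L

first_bad_hop = 1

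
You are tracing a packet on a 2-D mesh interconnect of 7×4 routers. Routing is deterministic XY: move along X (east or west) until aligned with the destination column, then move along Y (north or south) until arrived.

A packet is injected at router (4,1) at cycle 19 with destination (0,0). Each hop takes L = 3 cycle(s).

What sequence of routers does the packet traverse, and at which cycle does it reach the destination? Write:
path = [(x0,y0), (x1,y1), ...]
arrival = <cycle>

path = [(4,1), (3,1), (2,1), (1,1), (0,1), (0,0)]
arrival = 34

hop 0: (4,1) @ cyc 19
hop 1: (3,1) @ cyc 22  [W]
hop 2: (2,1) @ cyc 25  [W]
hop 3: (1,1) @ cyc 28  [W]
hop 4: (0,1) @ cyc 31  [W]
hop 5: (0,0) @ cyc 34  [S]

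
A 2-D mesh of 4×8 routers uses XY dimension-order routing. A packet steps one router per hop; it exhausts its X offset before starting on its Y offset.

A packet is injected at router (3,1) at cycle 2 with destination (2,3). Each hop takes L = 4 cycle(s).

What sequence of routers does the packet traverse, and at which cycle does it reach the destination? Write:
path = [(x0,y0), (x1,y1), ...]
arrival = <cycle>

t=2: at (3,1)
t=6: at (2,1) after W
t=10: at (2,2) after N
t=14: at (2,3) after N

path = [(3,1), (2,1), (2,2), (2,3)]
arrival = 14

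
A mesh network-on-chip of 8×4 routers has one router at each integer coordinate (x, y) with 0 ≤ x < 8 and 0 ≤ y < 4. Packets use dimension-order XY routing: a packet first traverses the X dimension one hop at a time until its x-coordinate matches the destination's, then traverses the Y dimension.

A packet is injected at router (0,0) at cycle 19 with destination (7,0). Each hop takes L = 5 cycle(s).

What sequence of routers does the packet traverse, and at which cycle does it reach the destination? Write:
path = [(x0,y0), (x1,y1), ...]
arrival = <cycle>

src (0,0)  cyc=19
E→(1,0)  cyc=24
E→(2,0)  cyc=29
E→(3,0)  cyc=34
E→(4,0)  cyc=39
E→(5,0)  cyc=44
E→(6,0)  cyc=49
E→(7,0)  cyc=54

path = [(0,0), (1,0), (2,0), (3,0), (4,0), (5,0), (6,0), (7,0)]
arrival = 54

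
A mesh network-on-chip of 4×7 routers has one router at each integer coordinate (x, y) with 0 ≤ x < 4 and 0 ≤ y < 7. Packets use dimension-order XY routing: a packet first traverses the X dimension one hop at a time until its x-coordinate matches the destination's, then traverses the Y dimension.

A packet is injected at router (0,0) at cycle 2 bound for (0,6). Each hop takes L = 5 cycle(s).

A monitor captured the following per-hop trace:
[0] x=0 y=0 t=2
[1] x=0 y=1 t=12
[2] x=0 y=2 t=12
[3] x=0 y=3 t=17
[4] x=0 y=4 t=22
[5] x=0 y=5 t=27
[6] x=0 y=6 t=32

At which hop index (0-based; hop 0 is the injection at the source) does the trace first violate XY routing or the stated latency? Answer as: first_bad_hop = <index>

first_bad_hop = 1

check 1→ d=(0,1) cyc+10: BAD: Δcyc=10≠L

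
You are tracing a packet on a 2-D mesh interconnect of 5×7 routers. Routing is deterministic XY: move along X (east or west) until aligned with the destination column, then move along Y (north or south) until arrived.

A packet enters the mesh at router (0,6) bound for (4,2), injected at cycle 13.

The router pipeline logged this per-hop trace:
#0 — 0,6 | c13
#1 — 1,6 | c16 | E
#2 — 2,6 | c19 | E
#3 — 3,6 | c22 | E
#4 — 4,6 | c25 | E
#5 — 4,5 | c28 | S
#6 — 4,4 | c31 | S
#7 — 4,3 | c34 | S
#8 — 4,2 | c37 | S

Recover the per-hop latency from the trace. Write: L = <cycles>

Between hops 0 and 1 the cycle counter advances 16 − 13 = 3.
Each hop adds L, hence L = 3.

L = 3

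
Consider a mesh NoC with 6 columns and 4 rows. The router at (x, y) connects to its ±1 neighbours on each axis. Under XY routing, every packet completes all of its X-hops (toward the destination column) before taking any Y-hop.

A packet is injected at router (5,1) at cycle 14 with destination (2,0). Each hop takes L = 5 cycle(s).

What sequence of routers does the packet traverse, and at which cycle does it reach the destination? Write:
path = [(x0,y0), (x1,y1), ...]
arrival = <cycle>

path = [(5,1), (4,1), (3,1), (2,1), (2,0)]
arrival = 34

  0. router=(5,1) cycle=14 (inject)
  1. router=(4,1) cycle=19 dir=W
  2. router=(3,1) cycle=24 dir=W
  3. router=(2,1) cycle=29 dir=W
  4. router=(2,0) cycle=34 dir=S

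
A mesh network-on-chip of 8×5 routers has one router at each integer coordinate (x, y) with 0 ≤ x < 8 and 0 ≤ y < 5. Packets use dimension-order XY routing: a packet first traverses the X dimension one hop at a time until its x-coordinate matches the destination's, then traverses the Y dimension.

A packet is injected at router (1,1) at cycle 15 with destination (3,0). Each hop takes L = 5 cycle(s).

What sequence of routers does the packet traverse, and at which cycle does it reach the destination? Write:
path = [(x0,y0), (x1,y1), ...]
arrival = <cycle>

path = [(1,1), (2,1), (3,1), (3,0)]
arrival = 30

  0. router=(1,1) cycle=15 (inject)
  1. router=(2,1) cycle=20 dir=E
  2. router=(3,1) cycle=25 dir=E
  3. router=(3,0) cycle=30 dir=S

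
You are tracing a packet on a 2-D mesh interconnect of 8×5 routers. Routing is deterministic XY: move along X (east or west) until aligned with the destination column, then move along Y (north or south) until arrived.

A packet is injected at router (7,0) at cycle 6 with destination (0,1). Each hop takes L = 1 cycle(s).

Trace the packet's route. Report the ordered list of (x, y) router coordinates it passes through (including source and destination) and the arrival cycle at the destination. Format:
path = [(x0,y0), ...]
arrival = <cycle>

hop 0: (7,0) @ cyc 6
hop 1: (6,0) @ cyc 7  [W]
hop 2: (5,0) @ cyc 8  [W]
hop 3: (4,0) @ cyc 9  [W]
hop 4: (3,0) @ cyc 10  [W]
hop 5: (2,0) @ cyc 11  [W]
hop 6: (1,0) @ cyc 12  [W]
hop 7: (0,0) @ cyc 13  [W]
hop 8: (0,1) @ cyc 14  [N]

path = [(7,0), (6,0), (5,0), (4,0), (3,0), (2,0), (1,0), (0,0), (0,1)]
arrival = 14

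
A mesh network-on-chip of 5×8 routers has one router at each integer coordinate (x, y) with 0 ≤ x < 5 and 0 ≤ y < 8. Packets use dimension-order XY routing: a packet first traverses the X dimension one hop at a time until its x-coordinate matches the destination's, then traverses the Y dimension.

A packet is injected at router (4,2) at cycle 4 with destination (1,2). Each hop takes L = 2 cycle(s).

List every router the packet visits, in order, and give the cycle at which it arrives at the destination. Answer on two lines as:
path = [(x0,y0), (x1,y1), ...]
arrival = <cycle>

path = [(4,2), (3,2), (2,2), (1,2)]
arrival = 10

src (4,2)  cyc=4
W→(3,2)  cyc=6
W→(2,2)  cyc=8
W→(1,2)  cyc=10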